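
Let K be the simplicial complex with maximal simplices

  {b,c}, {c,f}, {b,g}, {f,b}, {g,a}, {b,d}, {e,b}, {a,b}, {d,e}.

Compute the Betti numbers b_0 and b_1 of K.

Take the total order a < b < c < d < e < f < g on the vertex set. Then K (dimension 1) consists of the simplices:

  0-simplices (7): a, b, c, d, e, f, g
  1-simplices (9): ab, ag, bc, bd, be, bf, bg, cf, de

Hence C_0 ≅ Z^7, C_1 ≅ Z^9.

The boundary map ∂_1: C_1 → C_0 maps an edge to its endpoints' difference, ∂[p,q] = q − p.
The 7×9 boundary matrix has rank 6 and Smith normal form diag(1,1,1,1,1,1).

Now H_k = ker ∂_k / im ∂_{k+1}, so:

  H_0: rank C_0 − rank ∂_1 = 7 − 6 = 1, and the invariant factors of ∂_1 are all 1, so H_0 ≅ Z.
  H_1: rank ker ∂_1 − rank ∂_2 = (9 − 6) − 0 = 3, and there is no ∂_2, so H_1 ≅ Z^3.

Hence the Betti numbers are b_0 = 1, b_1 = 3.

b_0 = 1, b_1 = 3.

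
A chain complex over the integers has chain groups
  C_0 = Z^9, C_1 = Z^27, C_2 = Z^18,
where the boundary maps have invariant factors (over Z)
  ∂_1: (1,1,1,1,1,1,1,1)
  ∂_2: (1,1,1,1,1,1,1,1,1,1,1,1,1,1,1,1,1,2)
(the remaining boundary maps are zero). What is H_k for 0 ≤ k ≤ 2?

H_0: b_0 = 9 − 0 − 8 = 1; torsion from ∂_1 factors > 1: none. So H_0 = Z.
H_1: b_1 = 27 − 8 − 18 = 1; torsion from ∂_2 factors > 1: [2]. So H_1 = Z ⊕ Z/2Z.
H_2: b_2 = 18 − 18 − 0 = 0; torsion from ∂_3 factors > 1: none. So H_2 = 0.

H_0 = Z,  H_1 = Z ⊕ Z/2Z,  H_2 = 0.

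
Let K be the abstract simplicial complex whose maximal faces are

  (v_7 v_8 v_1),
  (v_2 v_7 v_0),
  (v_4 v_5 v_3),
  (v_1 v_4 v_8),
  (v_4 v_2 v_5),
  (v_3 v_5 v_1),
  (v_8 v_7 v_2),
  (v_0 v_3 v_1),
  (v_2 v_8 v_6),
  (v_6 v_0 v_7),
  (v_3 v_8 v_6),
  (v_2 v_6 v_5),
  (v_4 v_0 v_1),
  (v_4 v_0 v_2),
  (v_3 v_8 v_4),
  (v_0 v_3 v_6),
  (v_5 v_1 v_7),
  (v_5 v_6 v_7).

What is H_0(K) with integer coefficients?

H_0 ≅ Z.

We work with the vertex ordering v_0 < v_1 < v_2 < v_3 < v_4 < v_5 < v_6 < v_7 < v_8. The simplices of K, each written with vertices in increasing order, are:

  0-simplices (9): [v_0], [v_1], [v_2], [v_3], [v_4], [v_5], [v_6], [v_7], [v_8]
  1-simplices (27): (27 of them)
  2-simplices (18): (18 of them)

giving chain groups C_0 ≅ Z^9, C_1 ≅ Z^27, C_2 ≅ Z^18.

The boundary map ∂_1: C_1 → C_0 maps an edge to its endpoints' difference, ∂[p,q] = q − p. For instance
  ∂[v_4,v_8] = [v_8] − [v_4].
The 9×27 boundary matrix has rank 8 and Smith normal form diag(1,1,1,1,1,1,1,1).

Boundary ∂_2: C_2 → C_1 acts by ∂[p,q,r] = [q,r] − [p,r] + [p,q]. For instance
  ∂[v_2,v_5,v_6] = [v_5,v_6] − [v_2,v_6] + [v_2,v_5],
  ∂[v_1,v_3,v_5] = [v_3,v_5] − [v_1,v_5] + [v_1,v_3].
As a 27×18 matrix over Z this has rank 18, with invariant factors (1,1,1,1,1,1,1,1,1,1,1,1,1,1,1,1,1,2).

Now H_k = ker ∂_k / im ∂_{k+1}, so:

  H_0: rank C_0 − rank ∂_1 = 9 − 8 = 1, and the invariant factors of ∂_1 are all 1, so H_0 = Z.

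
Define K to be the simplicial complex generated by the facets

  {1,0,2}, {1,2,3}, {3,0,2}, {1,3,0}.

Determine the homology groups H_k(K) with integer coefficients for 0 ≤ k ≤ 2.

We work with the vertex ordering 0 < 1 < 2 < 3. The simplices of K, each written with vertices in increasing order, are:

  0-simplices (4): [0], [1], [2], [3]
  1-simplices (6): [0,1], [0,2], [0,3], [1,2], [1,3], [2,3]
  2-simplices (4): [0,1,2], [0,1,3], [0,2,3], [1,2,3]

Hence C_0 ≅ Z^4, C_1 ≅ Z^6, C_2 ≅ Z^4.

The boundary map ∂_1: C_1 → C_0 is given by ∂[p,q] = [q] − [p]. For instance
  ∂[1,3] = [3] − [1].
The 4×6 boundary matrix has rank 3 and Smith normal form diag(1,1,1).

Boundary ∂_2: C_2 → C_1 acts by ∂[p,q,r] = [q,r] − [p,r] + [p,q]. For instance
  ∂[0,2,3] = [2,3] − [0,3] + [0,2],
  ∂[1,2,3] = [2,3] − [1,3] + [1,2].
This gives a 6×4 integer matrix of rank 3; reducing to Smith normal form yields diagonal entries (1,1,1).

Reading off H_k = ker ∂_k / im ∂_{k+1}:

  H_0: rank C_0 − rank ∂_1 = 4 − 3 = 1, and the invariant factors of ∂_1 are all 1, so H_0 ≅ Z.
  H_1: rank ker ∂_1 − rank ∂_2 = (6 − 3) − 3 = 0, and the invariant factors of ∂_2 are all 1, so H_1 ≅ 0.
  H_2: rank ker ∂_2 − rank ∂_3 = (4 − 3) − 0 = 1, and there is no ∂_3, so H_2 ≅ Z.

H_0 = Z,  H_1 = 0,  H_2 = Z.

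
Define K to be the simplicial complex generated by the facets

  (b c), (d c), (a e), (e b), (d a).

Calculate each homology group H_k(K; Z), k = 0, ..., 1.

K has 5 vertices, 5 edges.
rank ∂_0 = 0, rank ∂_1 = 4 ⇒ b_0 = 5 − 0 − 4 = 1; all invariant factors of ∂_1 are 1 so no torsion. So H_0 = Z.
rank ∂_1 = 4, rank ∂_2 = 0 ⇒ b_1 = 5 − 4 − 0 = 1. So H_1 = Z.

H_0 ≅ Z,  H_1 ≅ Z.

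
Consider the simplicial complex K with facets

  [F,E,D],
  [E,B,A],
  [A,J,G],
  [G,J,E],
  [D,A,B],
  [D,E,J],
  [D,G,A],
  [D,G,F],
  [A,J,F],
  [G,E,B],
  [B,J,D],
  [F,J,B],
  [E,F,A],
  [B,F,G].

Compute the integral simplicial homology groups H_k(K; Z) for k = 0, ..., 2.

We work with the vertex ordering A < B < D < E < F < G < J. The simplices of K, each written with vertices in increasing order, are:

  0-simplices (7): A, B, D, E, F, G, J
  1-simplices (21): AB, AD, AE, AF, AG, AJ, BD, BE, BF, BG, BJ, DE, DF, DG, DJ, EF, EG, EJ, FG, FJ, GJ
  2-simplices (14): ABD, ABE, ADG, AEF, AFJ, AGJ, BDJ, BEG, BFG, BFJ, DEF, DEJ, DFG, EGJ

so the chain groups are C_0 ≅ Z^7, C_1 ≅ Z^21, C_2 ≅ Z^14.

The boundary map ∂_1: C_1 → C_0 maps an edge to its endpoints' difference, ∂[p,q] = q − p. For instance
  ∂DE = E − D.
As a 7×21 matrix over Z this has rank 6, with invariant factors (1,1,1,1,1,1).

Boundary ∂_2: C_2 → C_1 maps a triangle to the signed sum of its edges. For instance
  ∂AEF = EF − AF + AE,
  ∂ABD = BD − AD + AB.
As a 21×14 matrix over Z this has rank 13, with invariant factors (1,1,1,1,1,1,1,1,1,1,1,1,1).

Now H_k = ker ∂_k / im ∂_{k+1}, so:

  H_0: rank C_0 − rank ∂_1 = 7 − 6 = 1, and the invariant factors of ∂_1 are all 1, so H_0 ≅ Z.
  H_1: rank ker ∂_1 − rank ∂_2 = (21 − 6) − 13 = 2, and the invariant factors of ∂_2 are all 1, so H_1 ≅ Z^2.
  H_2: rank ker ∂_2 − rank ∂_3 = (14 − 13) − 0 = 1, and there is no ∂_3, so H_2 ≅ Z.

H_0 ≅ Z,  H_1 ≅ Z^2,  H_2 ≅ Z.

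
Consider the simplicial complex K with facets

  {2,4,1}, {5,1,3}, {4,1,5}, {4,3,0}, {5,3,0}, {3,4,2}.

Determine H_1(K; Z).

Fix the vertex order 0 < 1 < 2 < 3 < 4 < 5 and write every simplex with vertices in increasing order. Then dim K = 2 and the simplices of K are:

  0-simplices (6): [0], [1], [2], [3], [4], [5]
  1-simplices (12): [0,3], [0,4], [0,5], [1,2], [1,3], [1,4], [1,5], [2,3], [2,4], [3,4], [3,5], [4,5]
  2-simplices (6): [0,3,4], [0,3,5], [1,2,4], [1,3,5], [1,4,5], [2,3,4]

so the chain groups are C_0 ≅ Z^6, C_1 ≅ Z^12, C_2 ≅ Z^6.

Boundary ∂_1: C_1 → C_0 is given by ∂[p,q] = [q] − [p]. For instance
  ∂[2,3] = [3] − [2].
This gives a 6×12 integer matrix of rank 5; reducing to Smith normal form yields diagonal entries (1,1,1,1,1).

∂_2: C_2 → C_1 sends each 2-simplex [p,q,r] to [q,r] − [p,r] + [p,q]. For instance
  ∂[1,3,5] = [3,5] − [1,5] + [1,3],
  ∂[0,3,5] = [3,5] − [0,5] + [0,3].
The resulting 12×6 matrix has rank 6, and its Smith normal form has invariant factors (1,1,1,1,1,1).

From H_k ≅ ker(∂_k) / im(∂_{k+1}) we obtain:

  H_1: rank ker ∂_1 − rank ∂_2 = (12 − 5) − 6 = 1, and the invariant factors of ∂_2 are all 1, so H_1 ≅ Z.

H_1 ≅ Z.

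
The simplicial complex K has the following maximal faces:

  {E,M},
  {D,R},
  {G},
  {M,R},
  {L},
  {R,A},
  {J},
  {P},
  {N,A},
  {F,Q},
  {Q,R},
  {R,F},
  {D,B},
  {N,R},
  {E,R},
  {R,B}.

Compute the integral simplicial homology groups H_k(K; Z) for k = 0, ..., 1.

H_0 ≅ Z^5,  H_1 ≅ Z^4.

K has 13 vertices, 12 edges.
rank ∂_0 = 0, rank ∂_1 = 8 ⇒ b_0 = 13 − 0 − 8 = 5; all invariant factors of ∂_1 are 1 so no torsion. So H_0 ≅ Z^5.
rank ∂_1 = 8, rank ∂_2 = 0 ⇒ b_1 = 12 − 8 − 0 = 4. So H_1 ≅ Z^4.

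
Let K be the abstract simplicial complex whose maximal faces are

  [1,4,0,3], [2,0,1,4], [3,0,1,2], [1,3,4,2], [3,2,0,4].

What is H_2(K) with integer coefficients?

Order the vertices as 0 < 1 < 2 < 3 < 4. Listing each simplex with vertices in this order, K has dimension 3 with simplices:

  0-simplices (5): [0], [1], [2], [3], [4]
  1-simplices (10): [0,1], [0,2], [0,3], [0,4], [1,2], [1,3], [1,4], [2,3], [2,4], [3,4]
  2-simplices (10): [0,1,2], [0,1,3], [0,1,4], [0,2,3], [0,2,4], [0,3,4], [1,2,3], [1,2,4], [1,3,4], [2,3,4]
  3-simplices (5): [0,1,2,3], [0,1,2,4], [0,1,3,4], [0,2,3,4], [1,2,3,4]

giving chain groups C_0 ≅ Z^5, C_1 ≅ Z^10, C_2 ≅ Z^10, C_3 ≅ Z^5.

∂_1: C_1 → C_0 is given by ∂[p,q] = [q] − [p].
The 5×10 boundary matrix has rank 4 and Smith normal form diag(1,1,1,1).

The boundary map ∂_2: C_2 → C_1 sends each 2-simplex [p,q,r] to [q,r] − [p,r] + [p,q]. For instance
  ∂[0,1,3] = [1,3] − [0,3] + [0,1],
  ∂[1,2,3] = [2,3] − [1,3] + [1,2].
The 10×10 boundary matrix has rank 6 and Smith normal form diag(1,1,1,1,1,1).

The boundary map ∂_3: C_3 → C_2 sends each 3-simplex σ to the alternating sum Σ_i (−1)^i (σ with its i-th vertex removed). For instance
  ∂[0,1,2,3] = [1,2,3] − [0,2,3] + [0,1,3] − [0,1,2],
  ∂[0,1,2,4] = [1,2,4] − [0,2,4] + [0,1,4] − [0,1,2].
The 10×5 boundary matrix has rank 4 and Smith normal form diag(1,1,1,1).

Now H_k = ker ∂_k / im ∂_{k+1}, so:

  H_2: rank ker ∂_2 − rank ∂_3 = (10 − 6) − 4 = 0, and the invariant factors of ∂_3 are all 1, so H_2 ≅ 0.

(K is a triangulation of the 3-sphere S^3.)

H_2 = 0.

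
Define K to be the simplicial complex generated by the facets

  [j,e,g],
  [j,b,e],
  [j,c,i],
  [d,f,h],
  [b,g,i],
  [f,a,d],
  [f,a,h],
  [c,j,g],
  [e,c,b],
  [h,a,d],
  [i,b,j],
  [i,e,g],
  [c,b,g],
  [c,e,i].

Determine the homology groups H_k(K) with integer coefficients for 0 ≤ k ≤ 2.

K has 10 vertices, 21 edges, 14 triangles.
rank ∂_0 = 0, rank ∂_1 = 8 ⇒ b_0 = 10 − 0 − 8 = 2; all invariant factors of ∂_1 are 1 so no torsion. So H_0 ≅ Z^2.
rank ∂_1 = 8, rank ∂_2 = 13 ⇒ b_1 = 21 − 8 − 13 = 0; ∂_2 has invariant factor(s) [2] giving torsion. So H_1 ≅ Z/2Z.
rank ∂_2 = 13, rank ∂_3 = 0 ⇒ b_2 = 14 − 13 − 0 = 1. So H_2 ≅ Z.

H_0 ≅ Z^2,  H_1 ≅ Z/2Z,  H_2 ≅ Z.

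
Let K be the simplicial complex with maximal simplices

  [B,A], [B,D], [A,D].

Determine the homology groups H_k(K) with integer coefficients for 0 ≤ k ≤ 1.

H_0 = Z,  H_1 = Z.

Take the total order A < B < D on the vertex set. Then K (dimension 1) consists of the simplices:

  0-simplices (3): A, B, D
  1-simplices (3): AB, AD, BD

so the chain groups are C_0 ≅ Z^3, C_1 ≅ Z^3.

∂_1: C_1 → C_0 maps an edge to its endpoints' difference, ∂[p,q] = q − p. For instance
  ∂AD = D − A.
The 3×3 boundary matrix has rank 2 and Smith normal form diag(1,1).

Reading off H_k = ker ∂_k / im ∂_{k+1}:

  H_0: rank C_0 − rank ∂_1 = 3 − 2 = 1, and the invariant factors of ∂_1 are all 1, so H_0 = Z.
  H_1: rank ker ∂_1 − rank ∂_2 = (3 − 2) − 0 = 1, and there is no ∂_2, so H_1 = Z.

As a check, the Euler characteristic is 3 − 3 = 0, which agrees with 1 − 1 = 0.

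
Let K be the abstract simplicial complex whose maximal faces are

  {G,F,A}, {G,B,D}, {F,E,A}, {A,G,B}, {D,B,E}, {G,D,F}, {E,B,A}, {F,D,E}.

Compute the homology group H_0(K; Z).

Take the total order A < B < D < E < F < G on the vertex set. Then K (dimension 2) consists of the simplices:

  0-simplices (6): A, B, D, E, F, G
  1-simplices (12): AB, AE, AF, AG, BD, BE, BG, DE, DF, DG, EF, FG
  2-simplices (8): ABE, ABG, AEF, AFG, BDE, BDG, DEF, DFG

Hence C_0 ≅ Z^6, C_1 ≅ Z^12, C_2 ≅ Z^8.

Boundary ∂_1: C_1 → C_0 is given by ∂[p,q] = [q] − [p]. For instance
  ∂BD = D − B.
The 6×12 boundary matrix has rank 5 and Smith normal form diag(1,1,1,1,1).

∂_2: C_2 → C_1 sends each 2-simplex [p,q,r] to [q,r] − [p,r] + [p,q]. For instance
  ∂BDE = DE − BE + BD,
  ∂AEF = EF − AF + AE.
As a 12×8 matrix over Z this has rank 7, with invariant factors (1,1,1,1,1,1,1).

From H_k ≅ ker(∂_k) / im(∂_{k+1}) we obtain:

  H_0: rank C_0 − rank ∂_1 = 6 − 5 = 1, and the invariant factors of ∂_1 are all 1, so H_0 = Z.

(K is a triangulation of the 2-sphere S^2.)

H_0 = Z.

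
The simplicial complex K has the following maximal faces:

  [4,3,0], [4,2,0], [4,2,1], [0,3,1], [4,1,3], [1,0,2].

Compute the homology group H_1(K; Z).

H_1 ≅ 0.

Order the vertices as 0 < 1 < 2 < 3 < 4. Listing each simplex with vertices in this order, K has dimension 2 with simplices:

  0-simplices (5): [0], [1], [2], [3], [4]
  1-simplices (9): [0,1], [0,2], [0,3], [0,4], [1,2], [1,3], [1,4], [2,4], [3,4]
  2-simplices (6): [0,1,2], [0,1,3], [0,2,4], [0,3,4], [1,2,4], [1,3,4]

so the chain groups are C_0 ≅ Z^5, C_1 ≅ Z^9, C_2 ≅ Z^6.

∂_1: C_1 → C_0 maps an edge to its endpoints' difference, ∂[p,q] = q − p.
The resulting 5×9 matrix has rank 4, and its Smith normal form has invariant factors (1,1,1,1).

The boundary map ∂_2: C_2 → C_1 maps a triangle to the signed sum of its edges. For instance
  ∂[0,1,3] = [1,3] − [0,3] + [0,1],
  ∂[0,3,4] = [3,4] − [0,4] + [0,3].
The 9×6 boundary matrix has rank 5 and Smith normal form diag(1,1,1,1,1).

Reading off H_k = ker ∂_k / im ∂_{k+1}:

  H_1: rank ker ∂_1 − rank ∂_2 = (9 − 4) − 5 = 0, and the invariant factors of ∂_2 are all 1, so H_1 ≅ 0.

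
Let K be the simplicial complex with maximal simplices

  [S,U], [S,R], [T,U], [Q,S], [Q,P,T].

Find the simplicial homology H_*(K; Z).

H_0 = Z,  H_1 = Z,  H_2 = 0.

Fix the vertex order P < Q < R < S < T < U and write every simplex with vertices in increasing order. Then dim K = 2 and the simplices of K are:

  0-simplices (6): P, Q, R, S, T, U
  1-simplices (7): PQ, PT, QS, QT, RS, SU, TU
  2-simplices (1): PQT

giving chain groups C_0 ≅ Z^6, C_1 ≅ Z^7, C_2 ≅ Z^1.

Boundary ∂_1: C_1 → C_0 sends each edge [p,q] (with p < q) to q − p. For instance
  ∂SU = U − S.
The 6×7 boundary matrix has rank 5 and Smith normal form diag(1,1,1,1,1).

The boundary map ∂_2: C_2 → C_1 maps a triangle to the signed sum of its edges. For instance
  ∂PQT = QT − PT + PQ.
This gives a 7×1 integer matrix of rank 1; reducing to Smith normal form yields diagonal entries (1).

From H_k ≅ ker(∂_k) / im(∂_{k+1}) we obtain:

  H_0: rank C_0 − rank ∂_1 = 6 − 5 = 1, and the invariant factors of ∂_1 are all 1, so H_0 ≅ Z.
  H_1: rank ker ∂_1 − rank ∂_2 = (7 − 5) − 1 = 1, and the invariant factors of ∂_2 are all 1, so H_1 ≅ Z.
  H_2: rank ker ∂_2 − rank ∂_3 = (1 − 1) − 0 = 0, and there is no ∂_3, so H_2 ≅ 0.

As a check, the Euler characteristic is 6 − 7 + 1 = 0, which agrees with 1 − 1 + 0 = 0.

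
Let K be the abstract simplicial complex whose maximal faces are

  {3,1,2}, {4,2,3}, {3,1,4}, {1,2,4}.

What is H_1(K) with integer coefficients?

We work with the vertex ordering 1 < 2 < 3 < 4. The simplices of K, each written with vertices in increasing order, are:

  0-simplices (4): [1], [2], [3], [4]
  1-simplices (6): [1,2], [1,3], [1,4], [2,3], [2,4], [3,4]
  2-simplices (4): [1,2,3], [1,2,4], [1,3,4], [2,3,4]

so the chain groups are C_0 ≅ Z^4, C_1 ≅ Z^6, C_2 ≅ Z^4.

∂_1: C_1 → C_0 maps an edge to its endpoints' difference, ∂[p,q] = q − p. For instance
  ∂[3,4] = [4] − [3].
The resulting 4×6 matrix has rank 3, and its Smith normal form has invariant factors (1,1,1).

The boundary map ∂_2: C_2 → C_1 acts by ∂[p,q,r] = [q,r] − [p,r] + [p,q]. For instance
  ∂[1,2,4] = [2,4] − [1,4] + [1,2],
  ∂[1,3,4] = [3,4] − [1,4] + [1,3].
This gives a 6×4 integer matrix of rank 3; reducing to Smith normal form yields diagonal entries (1,1,1).

Now H_k = ker ∂_k / im ∂_{k+1}, so:

  H_1: rank ker ∂_1 − rank ∂_2 = (6 − 3) − 3 = 0, and the invariant factors of ∂_2 are all 1, so H_1 = 0.

H_1 = 0.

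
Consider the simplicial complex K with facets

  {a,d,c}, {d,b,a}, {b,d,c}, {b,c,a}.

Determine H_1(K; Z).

H_1 = 0.

We work with the vertex ordering a < b < c < d. The simplices of K, each written with vertices in increasing order, are:

  0-simplices (4): a, b, c, d
  1-simplices (6): ab, ac, ad, bc, bd, cd
  2-simplices (4): abc, abd, acd, bcd

giving chain groups C_0 ≅ Z^4, C_1 ≅ Z^6, C_2 ≅ Z^4.

The boundary map ∂_1: C_1 → C_0 is given by ∂[p,q] = [q] − [p]. For instance
  ∂ac = c − a.
The 4×6 boundary matrix has rank 3 and Smith normal form diag(1,1,1).

Boundary ∂_2: C_2 → C_1 maps a triangle to the signed sum of its edges. For instance
  ∂abd = bd − ad + ab,
  ∂acd = cd − ad + ac.
The resulting 6×4 matrix has rank 3, and its Smith normal form has invariant factors (1,1,1).

Computing H_k = (kernel of ∂_k) / (image of ∂_{k+1}):

  H_1: rank ker ∂_1 − rank ∂_2 = (6 − 3) − 3 = 0, and the invariant factors of ∂_2 are all 1, so H_1 ≅ 0.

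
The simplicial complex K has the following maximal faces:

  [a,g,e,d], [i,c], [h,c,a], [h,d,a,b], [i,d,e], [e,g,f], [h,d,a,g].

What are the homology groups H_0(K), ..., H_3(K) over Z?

Take the total order a < b < c < d < e < f < g < h < i on the vertex set. Then K (dimension 3) consists of the simplices:

  0-simplices (9): a, b, c, d, e, f, g, h, i
  1-simplices (19): ab, ac, ad, ae, ag, ah, bd, bh, ch, ci, de, dg, dh, di, ef, eg, ei, fg, gh
  2-simplices (13): abd, abh, ach, ade, adg, adh, aeg, agh, bdh, deg, dei, dgh, efg
  3-simplices (3): abdh, adeg, adgh

giving chain groups C_0 ≅ Z^9, C_1 ≅ Z^19, C_2 ≅ Z^13, C_3 ≅ Z^3.

Boundary ∂_1: C_1 → C_0 is given by ∂[p,q] = [q] − [p]. For instance
  ∂ab = b − a.
The resulting 9×19 matrix has rank 8, and its Smith normal form has invariant factors (1,1,1,1,1,1,1,1).

∂_2: C_2 → C_1 sends each 2-simplex [p,q,r] to [q,r] − [p,r] + [p,q]. For instance
  ∂efg = fg − eg + ef,
  ∂adh = dh − ah + ad.
As a 19×13 matrix over Z this has rank 10, with invariant factors (1,1,1,1,1,1,1,1,1,1).

∂_3: C_3 → C_2 sends each 3-simplex σ to the alternating sum Σ_i (−1)^i (σ with its i-th vertex removed). For instance
  ∂adeg = deg − aeg + adg − ade,
  ∂abdh = bdh − adh + abh − abd.
The 13×3 boundary matrix has rank 3 and Smith normal form diag(1,1,1).

Now H_k = ker ∂_k / im ∂_{k+1}, so:

  H_0: rank C_0 − rank ∂_1 = 9 − 8 = 1, and the invariant factors of ∂_1 are all 1, so H_0 ≅ Z.
  H_1: rank ker ∂_1 − rank ∂_2 = (19 − 8) − 10 = 1, and the invariant factors of ∂_2 are all 1, so H_1 ≅ Z.
  H_2: rank ker ∂_2 − rank ∂_3 = (13 − 10) − 3 = 0, and the invariant factors of ∂_3 are all 1, so H_2 ≅ 0.
  H_3: rank ker ∂_3 − rank ∂_4 = (3 − 3) − 0 = 0, and there is no ∂_4, so H_3 ≅ 0.

H_0 = Z,  H_1 = Z,  H_2 = 0,  H_3 = 0.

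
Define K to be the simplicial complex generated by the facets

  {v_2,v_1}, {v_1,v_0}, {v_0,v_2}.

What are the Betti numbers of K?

We work with the vertex ordering v_0 < v_1 < v_2. The simplices of K, each written with vertices in increasing order, are:

  0-simplices (3): [v_0], [v_1], [v_2]
  1-simplices (3): [v_0,v_1], [v_0,v_2], [v_1,v_2]

giving chain groups C_0 ≅ Z^3, C_1 ≅ Z^3.

Boundary ∂_1: C_1 → C_0 is given by ∂[p,q] = [q] − [p]. For instance
  ∂[v_0,v_1] = [v_1] − [v_0].
As a 3×3 matrix over Z this has rank 2, with invariant factors (1,1).

Computing H_k = (kernel of ∂_k) / (image of ∂_{k+1}):

  H_0: rank C_0 − rank ∂_1 = 3 − 2 = 1, and the invariant factors of ∂_1 are all 1, so H_0 = Z.
  H_1: rank ker ∂_1 − rank ∂_2 = (3 − 2) − 0 = 1, and there is no ∂_2, so H_1 = Z.

As a check, the Euler characteristic is 3 − 3 = 0, which agrees with 1 − 1 = 0.

Hence the Betti numbers are b_0 = 1, b_1 = 1.

b_0 = 1, b_1 = 1.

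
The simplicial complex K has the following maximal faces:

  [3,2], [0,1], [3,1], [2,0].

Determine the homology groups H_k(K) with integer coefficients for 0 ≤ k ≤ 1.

We work with the vertex ordering 0 < 1 < 2 < 3. The simplices of K, each written with vertices in increasing order, are:

  0-simplices (4): [0], [1], [2], [3]
  1-simplices (4): [0,1], [0,2], [1,3], [2,3]

Hence C_0 ≅ Z^4, C_1 ≅ Z^4.

Boundary ∂_1: C_1 → C_0 is given by ∂[p,q] = [q] − [p]. For instance
  ∂[0,1] = [1] − [0].
As a 4×4 matrix over Z this has rank 3, with invariant factors (1,1,1).

Computing H_k = (kernel of ∂_k) / (image of ∂_{k+1}):

  H_0: rank C_0 − rank ∂_1 = 4 − 3 = 1, and the invariant factors of ∂_1 are all 1, so H_0 = Z.
  H_1: rank ker ∂_1 − rank ∂_2 = (4 − 3) − 0 = 1, and there is no ∂_2, so H_1 = Z.

As a check, the Euler characteristic is 4 − 4 = 0, which agrees with 1 − 1 = 0.

H_0 = Z,  H_1 = Z.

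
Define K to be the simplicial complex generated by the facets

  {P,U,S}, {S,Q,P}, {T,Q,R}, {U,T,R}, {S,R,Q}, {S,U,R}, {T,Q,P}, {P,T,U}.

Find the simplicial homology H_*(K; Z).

H_0 ≅ Z,  H_1 = 0,  H_2 ≅ Z.

Fix the vertex order P < Q < R < S < T < U and write every simplex with vertices in increasing order. Then dim K = 2 and the simplices of K are:

  0-simplices (6): P, Q, R, S, T, U
  1-simplices (12): PQ, PS, PT, PU, QR, QS, QT, RS, RT, RU, SU, TU
  2-simplices (8): PQS, PQT, PSU, PTU, QRS, QRT, RSU, RTU

giving chain groups C_0 ≅ Z^6, C_1 ≅ Z^12, C_2 ≅ Z^8.

Boundary ∂_1: C_1 → C_0 sends each edge [p,q] (with p < q) to q − p. For instance
  ∂PT = T − P.
This gives a 6×12 integer matrix of rank 5; reducing to Smith normal form yields diagonal entries (1,1,1,1,1).

The boundary map ∂_2: C_2 → C_1 acts by ∂[p,q,r] = [q,r] − [p,r] + [p,q]. For instance
  ∂QRT = RT − QT + QR,
  ∂RTU = TU − RU + RT.
The resulting 12×8 matrix has rank 7, and its Smith normal form has invariant factors (1,1,1,1,1,1,1).

Now H_k = ker ∂_k / im ∂_{k+1}, so:

  H_0: rank C_0 − rank ∂_1 = 6 − 5 = 1, and the invariant factors of ∂_1 are all 1, so H_0 = Z.
  H_1: rank ker ∂_1 − rank ∂_2 = (12 − 5) − 7 = 0, and the invariant factors of ∂_2 are all 1, so H_1 = 0.
  H_2: rank ker ∂_2 − rank ∂_3 = (8 − 7) − 0 = 1, and there is no ∂_3, so H_2 = Z.

As a check, the Euler characteristic is 6 − 12 + 8 = 2, which agrees with 1 − 0 + 1 = 2.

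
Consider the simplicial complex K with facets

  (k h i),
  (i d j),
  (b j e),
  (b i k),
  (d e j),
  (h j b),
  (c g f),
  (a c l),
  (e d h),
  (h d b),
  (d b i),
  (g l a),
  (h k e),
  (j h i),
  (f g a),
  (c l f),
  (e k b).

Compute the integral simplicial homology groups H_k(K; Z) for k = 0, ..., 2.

H_0 ≅ Z^2,  H_1 ≅ Z ⊕ Z/2Z,  H_2 = 0.

Order the vertices as a < b < c < d < e < f < g < h < i < j < k < l. Listing each simplex with vertices in this order, K has dimension 2 with simplices:

  0-simplices (12): a, b, c, d, e, f, g, h, i, j, k, l
  1-simplices (28): ac, af, ag, al, bd, be, bh, bi, bj, bk, cf, cg, cl, de, dh, di, dj, eh, ej, ek, fg, fl, gl, hi, hj, hk, ij, ik
  2-simplices (17): acl, afg, agl, bdh, bdi, bej, bek, bhj, bik, cfg, cfl, deh, dej, dij, ehk, hij, hik

Hence C_0 ≅ Z^12, C_1 ≅ Z^28, C_2 ≅ Z^17.

Boundary ∂_1: C_1 → C_0 sends each edge [p,q] (with p < q) to q − p. For instance
  ∂af = f − a.
As a 12×28 matrix over Z this has rank 10, with invariant factors (1,1,1,1,1,1,1,1,1,1).

Boundary ∂_2: C_2 → C_1 maps a triangle to the signed sum of its edges. For instance
  ∂ehk = hk − ek + eh,
  ∂hik = ik − hk + hi.
This gives a 28×17 integer matrix of rank 17; reducing to Smith normal form yields diagonal entries (1,1,1,1,1,1,1,1,1,1,1,1,1,1,1,1,2).

From H_k ≅ ker(∂_k) / im(∂_{k+1}) we obtain:

  H_0: rank C_0 − rank ∂_1 = 12 − 10 = 2, and the invariant factors of ∂_1 are all 1, so H_0 = Z^2.
  H_1: rank ker ∂_1 − rank ∂_2 = (28 − 10) − 17 = 1, and ∂_2 has invariant factor 2 > 1, so H_1 = Z ⊕ Z/2Z.
  H_2: rank ker ∂_2 − rank ∂_3 = (17 − 17) − 0 = 0, and there is no ∂_3, so H_2 = 0.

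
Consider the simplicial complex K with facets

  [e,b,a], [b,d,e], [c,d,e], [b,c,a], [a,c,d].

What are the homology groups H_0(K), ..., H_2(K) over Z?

H_0 ≅ Z,  H_1 ≅ Z,  H_2 = 0.

Order the vertices as a < b < c < d < e. Listing each simplex with vertices in this order, K has dimension 2 with simplices:

  0-simplices (5): a, b, c, d, e
  1-simplices (10): ab, ac, ad, ae, bc, bd, be, cd, ce, de
  2-simplices (5): abc, abe, acd, bde, cde

giving chain groups C_0 ≅ Z^5, C_1 ≅ Z^10, C_2 ≅ Z^5.

Boundary ∂_1: C_1 → C_0 maps an edge to its endpoints' difference, ∂[p,q] = q − p. For instance
  ∂ac = c − a.
The resulting 5×10 matrix has rank 4, and its Smith normal form has invariant factors (1,1,1,1).

Boundary ∂_2: C_2 → C_1 sends each 2-simplex [p,q,r] to [q,r] − [p,r] + [p,q]. For instance
  ∂abc = bc − ac + ab,
  ∂cde = de − ce + cd.
The resulting 10×5 matrix has rank 5, and its Smith normal form has invariant factors (1,1,1,1,1).

Now H_k = ker ∂_k / im ∂_{k+1}, so:

  H_0: rank C_0 − rank ∂_1 = 5 − 4 = 1, and the invariant factors of ∂_1 are all 1, so H_0 = Z.
  H_1: rank ker ∂_1 − rank ∂_2 = (10 − 4) − 5 = 1, and the invariant factors of ∂_2 are all 1, so H_1 = Z.
  H_2: rank ker ∂_2 − rank ∂_3 = (5 − 5) − 0 = 0, and there is no ∂_3, so H_2 = 0.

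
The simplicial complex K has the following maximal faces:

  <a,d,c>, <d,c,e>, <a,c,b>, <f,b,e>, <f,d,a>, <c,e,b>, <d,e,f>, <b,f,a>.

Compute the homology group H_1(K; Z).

H_1 ≅ 0.

K has 6 vertices, 12 edges, 8 triangles.
rank ∂_1 = 5, rank ∂_2 = 7 ⇒ b_1 = 12 − 5 − 7 = 0; all invariant factors of ∂_2 are 1 so no torsion. So H_1 = 0.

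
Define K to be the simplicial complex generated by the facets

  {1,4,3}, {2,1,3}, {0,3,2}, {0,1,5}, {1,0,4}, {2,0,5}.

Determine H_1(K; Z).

Take the total order 0 < 1 < 2 < 3 < 4 < 5 on the vertex set. Then K (dimension 2) consists of the simplices:

  0-simplices (6): [0], [1], [2], [3], [4], [5]
  1-simplices (12): [0,1], [0,2], [0,3], [0,4], [0,5], [1,2], [1,3], [1,4], [1,5], [2,3], [2,5], [3,4]
  2-simplices (6): [0,1,4], [0,1,5], [0,2,3], [0,2,5], [1,2,3], [1,3,4]

giving chain groups C_0 ≅ Z^6, C_1 ≅ Z^12, C_2 ≅ Z^6.

∂_1: C_1 → C_0 is given by ∂[p,q] = [q] − [p]. For instance
  ∂[0,5] = [5] − [0].
The 6×12 boundary matrix has rank 5 and Smith normal form diag(1,1,1,1,1).

The boundary map ∂_2: C_2 → C_1 sends each 2-simplex [p,q,r] to [q,r] − [p,r] + [p,q]. For instance
  ∂[1,3,4] = [3,4] − [1,4] + [1,3],
  ∂[0,2,3] = [2,3] − [0,3] + [0,2].
The resulting 12×6 matrix has rank 6, and its Smith normal form has invariant factors (1,1,1,1,1,1).

Reading off H_k = ker ∂_k / im ∂_{k+1}:

  H_1: rank ker ∂_1 − rank ∂_2 = (12 − 5) − 6 = 1, and the invariant factors of ∂_2 are all 1, so H_1 ≅ Z.

H_1 ≅ Z.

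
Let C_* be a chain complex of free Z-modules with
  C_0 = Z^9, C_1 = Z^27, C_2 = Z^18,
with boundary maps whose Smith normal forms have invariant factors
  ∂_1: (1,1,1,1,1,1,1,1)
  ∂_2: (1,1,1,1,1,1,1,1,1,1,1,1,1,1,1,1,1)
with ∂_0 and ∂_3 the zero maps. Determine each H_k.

H_0: b_0 = 9 − 0 − 8 = 1; torsion from ∂_1 factors > 1: none. So H_0 = Z.
H_1: b_1 = 27 − 8 − 17 = 2; torsion from ∂_2 factors > 1: none. So H_1 = Z^2.
H_2: b_2 = 18 − 17 − 0 = 1; torsion from ∂_3 factors > 1: none. So H_2 = Z.

H_0 = Z,  H_1 = Z^2,  H_2 = Z.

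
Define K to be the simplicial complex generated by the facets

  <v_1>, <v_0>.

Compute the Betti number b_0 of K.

Order the vertices as v_0 < v_1. Listing each simplex with vertices in this order, K has dimension 0 with simplices:

  0-simplices (2): [v_0], [v_1]

so the chain groups are C_0 ≅ Z^2.

Computing H_k = (kernel of ∂_k) / (image of ∂_{k+1}):

  H_0: rank C_0 − rank ∂_1 = 2 − 0 = 2, and there is no ∂_1, so H_0 = Z^2.

Hence the Betti numbers are b_0 = 2.

b_0 = 2.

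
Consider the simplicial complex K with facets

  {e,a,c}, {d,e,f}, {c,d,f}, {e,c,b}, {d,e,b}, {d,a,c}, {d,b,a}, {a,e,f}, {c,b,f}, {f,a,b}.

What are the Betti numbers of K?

b_0 = 1, b_1 = 0, b_2 = 0.

Order the vertices as a < b < c < d < e < f. Listing each simplex with vertices in this order, K has dimension 2 with simplices:

  0-simplices (6): a, b, c, d, e, f
  1-simplices (15): ab, ac, ad, ae, af, bc, bd, be, bf, cd, ce, cf, de, df, ef
  2-simplices (10): abd, abf, acd, ace, aef, bce, bcf, bde, cdf, def

so the chain groups are C_0 ≅ Z^6, C_1 ≅ Z^15, C_2 ≅ Z^10.

Boundary ∂_1: C_1 → C_0 maps an edge to its endpoints' difference, ∂[p,q] = q − p.
As a 6×15 matrix over Z this has rank 5, with invariant factors (1,1,1,1,1).

∂_2: C_2 → C_1 maps a triangle to the signed sum of its edges. For instance
  ∂abd = bd − ad + ab,
  ∂cdf = df − cf + cd.
This gives a 15×10 integer matrix of rank 10; reducing to Smith normal form yields diagonal entries (1,1,1,1,1,1,1,1,1,2).

Now H_k = ker ∂_k / im ∂_{k+1}, so:

  H_0: rank C_0 − rank ∂_1 = 6 − 5 = 1, and the invariant factors of ∂_1 are all 1, so H_0 = Z.
  H_1: rank ker ∂_1 − rank ∂_2 = (15 − 5) − 10 = 0, and ∂_2 has invariant factor 2 > 1, so H_1 = Z/2Z.
  H_2: rank ker ∂_2 − rank ∂_3 = (10 − 10) − 0 = 0, and there is no ∂_3, so H_2 = 0.

Hence the Betti numbers are b_0 = 1, b_1 = 0, b_2 = 0.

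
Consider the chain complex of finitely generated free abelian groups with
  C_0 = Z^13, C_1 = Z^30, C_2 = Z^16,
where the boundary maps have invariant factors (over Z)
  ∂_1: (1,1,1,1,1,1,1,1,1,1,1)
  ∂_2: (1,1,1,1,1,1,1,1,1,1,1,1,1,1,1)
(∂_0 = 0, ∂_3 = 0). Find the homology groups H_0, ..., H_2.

H_0 = Z^2,  H_1 = Z^4,  H_2 = Z.

H_0: b_0 = 13 − 0 − 11 = 2; torsion from ∂_1 factors > 1: none. So H_0 = Z^2.
H_1: b_1 = 30 − 11 − 15 = 4; torsion from ∂_2 factors > 1: none. So H_1 = Z^4.
H_2: b_2 = 16 − 15 − 0 = 1; torsion from ∂_3 factors > 1: none. So H_2 = Z.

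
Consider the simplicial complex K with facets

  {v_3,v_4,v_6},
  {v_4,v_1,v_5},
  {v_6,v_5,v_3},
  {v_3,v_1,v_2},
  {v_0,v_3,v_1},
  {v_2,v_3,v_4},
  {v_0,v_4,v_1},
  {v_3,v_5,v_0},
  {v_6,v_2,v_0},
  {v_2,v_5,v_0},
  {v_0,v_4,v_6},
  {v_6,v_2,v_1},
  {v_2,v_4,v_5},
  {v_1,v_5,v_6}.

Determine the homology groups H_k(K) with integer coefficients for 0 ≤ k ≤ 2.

H_0 ≅ Z,  H_1 ≅ Z^2,  H_2 ≅ Z.

Take the total order v_0 < v_1 < v_2 < v_3 < v_4 < v_5 < v_6 on the vertex set. Then K (dimension 2) consists of the simplices:

  0-simplices (7): [v_0], [v_1], [v_2], [v_3], [v_4], [v_5], [v_6]
  1-simplices (21): (21 of them)
  2-simplices (14): (14 of them)

giving chain groups C_0 ≅ Z^7, C_1 ≅ Z^21, C_2 ≅ Z^14.

∂_1: C_1 → C_0 maps an edge to its endpoints' difference, ∂[p,q] = q − p. For instance
  ∂[v_0,v_4] = [v_4] − [v_0].
The resulting 7×21 matrix has rank 6, and its Smith normal form has invariant factors (1,1,1,1,1,1).

Boundary ∂_2: C_2 → C_1 maps a triangle to the signed sum of its edges. For instance
  ∂[v_0,v_3,v_5] = [v_3,v_5] − [v_0,v_5] + [v_0,v_3],
  ∂[v_1,v_4,v_5] = [v_4,v_5] − [v_1,v_5] + [v_1,v_4].
As a 21×14 matrix over Z this has rank 13, with invariant factors (1,1,1,1,1,1,1,1,1,1,1,1,1).

Computing H_k = (kernel of ∂_k) / (image of ∂_{k+1}):

  H_0: rank C_0 − rank ∂_1 = 7 − 6 = 1, and the invariant factors of ∂_1 are all 1, so H_0 ≅ Z.
  H_1: rank ker ∂_1 − rank ∂_2 = (21 − 6) − 13 = 2, and the invariant factors of ∂_2 are all 1, so H_1 ≅ Z^2.
  H_2: rank ker ∂_2 − rank ∂_3 = (14 − 13) − 0 = 1, and there is no ∂_3, so H_2 ≅ Z.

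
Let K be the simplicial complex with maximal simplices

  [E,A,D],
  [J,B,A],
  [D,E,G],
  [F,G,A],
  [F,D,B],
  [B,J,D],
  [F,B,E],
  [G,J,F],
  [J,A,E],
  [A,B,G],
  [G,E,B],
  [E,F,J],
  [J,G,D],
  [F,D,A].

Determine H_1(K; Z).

H_1 = Z^2.

Take the total order A < B < D < E < F < G < J on the vertex set. Then K (dimension 2) consists of the simplices:

  0-simplices (7): A, B, D, E, F, G, J
  1-simplices (21): AB, AD, AE, AF, AG, AJ, BD, BE, BF, BG, BJ, DE, DF, DG, DJ, EF, EG, EJ, FG, FJ, GJ
  2-simplices (14): ABG, ABJ, ADE, ADF, AEJ, AFG, BDF, BDJ, BEF, BEG, DEG, DGJ, EFJ, FGJ

Hence C_0 ≅ Z^7, C_1 ≅ Z^21, C_2 ≅ Z^14.

∂_1: C_1 → C_0 is given by ∂[p,q] = [q] − [p]. For instance
  ∂BD = D − B.
This gives a 7×21 integer matrix of rank 6; reducing to Smith normal form yields diagonal entries (1,1,1,1,1,1).

Boundary ∂_2: C_2 → C_1 acts by ∂[p,q,r] = [q,r] − [p,r] + [p,q]. For instance
  ∂AFG = FG − AG + AF,
  ∂FGJ = GJ − FJ + FG.
The resulting 21×14 matrix has rank 13, and its Smith normal form has invariant factors (1,1,1,1,1,1,1,1,1,1,1,1,1).

From H_k ≅ ker(∂_k) / im(∂_{k+1}) we obtain:

  H_1: rank ker ∂_1 − rank ∂_2 = (21 − 6) − 13 = 2, and the invariant factors of ∂_2 are all 1, so H_1 ≅ Z^2.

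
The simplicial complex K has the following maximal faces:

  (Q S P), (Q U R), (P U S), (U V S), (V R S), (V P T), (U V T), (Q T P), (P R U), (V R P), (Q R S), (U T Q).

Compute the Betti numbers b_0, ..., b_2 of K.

b_0 = 1, b_1 = 0, b_2 = 0.

Order the vertices as P < Q < R < S < T < U < V. Listing each simplex with vertices in this order, K has dimension 2 with simplices:

  0-simplices (7): P, Q, R, S, T, U, V
  1-simplices (18): PQ, PR, PS, PT, PU, PV, QR, QS, QT, QU, RS, RU, RV, SU, SV, TU, TV, UV
  2-simplices (12): PQS, PQT, PRU, PRV, PSU, PTV, QRS, QRU, QTU, RSV, SUV, TUV

giving chain groups C_0 ≅ Z^7, C_1 ≅ Z^18, C_2 ≅ Z^12.

Boundary ∂_1: C_1 → C_0 maps an edge to its endpoints' difference, ∂[p,q] = q − p.
The resulting 7×18 matrix has rank 6, and its Smith normal form has invariant factors (1,1,1,1,1,1).

∂_2: C_2 → C_1 acts by ∂[p,q,r] = [q,r] − [p,r] + [p,q]. For instance
  ∂SUV = UV − SV + SU,
  ∂QRS = RS − QS + QR.
The resulting 18×12 matrix has rank 12, and its Smith normal form has invariant factors (1,1,1,1,1,1,1,1,1,1,1,2).

From H_k ≅ ker(∂_k) / im(∂_{k+1}) we obtain:

  H_0: rank C_0 − rank ∂_1 = 7 − 6 = 1, and the invariant factors of ∂_1 are all 1, so H_0 ≅ Z.
  H_1: rank ker ∂_1 − rank ∂_2 = (18 − 6) − 12 = 0, and ∂_2 has invariant factor 2 > 1, so H_1 ≅ Z/2.
  H_2: rank ker ∂_2 − rank ∂_3 = (12 − 12) − 0 = 0, and there is no ∂_3, so H_2 ≅ 0.

As a check, the Euler characteristic is 7 − 18 + 12 = 1, which agrees with 1 − 0 + 0 = 1.

Hence the Betti numbers are b_0 = 1, b_1 = 0, b_2 = 0.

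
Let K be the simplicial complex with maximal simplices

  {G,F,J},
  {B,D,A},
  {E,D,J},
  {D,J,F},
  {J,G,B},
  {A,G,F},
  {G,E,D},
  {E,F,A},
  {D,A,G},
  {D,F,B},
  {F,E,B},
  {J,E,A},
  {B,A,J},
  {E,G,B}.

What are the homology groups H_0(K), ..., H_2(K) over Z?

H_0 ≅ Z,  H_1 ≅ Z^2,  H_2 ≅ Z.

Fix the vertex order A < B < D < E < F < G < J and write every simplex with vertices in increasing order. Then dim K = 2 and the simplices of K are:

  0-simplices (7): A, B, D, E, F, G, J
  1-simplices (21): AB, AD, AE, AF, AG, AJ, BD, BE, BF, BG, BJ, DE, DF, DG, DJ, EF, EG, EJ, FG, FJ, GJ
  2-simplices (14): ABD, ABJ, ADG, AEF, AEJ, AFG, BDF, BEF, BEG, BGJ, DEG, DEJ, DFJ, FGJ

Hence C_0 ≅ Z^7, C_1 ≅ Z^21, C_2 ≅ Z^14.

∂_1: C_1 → C_0 is given by ∂[p,q] = [q] − [p]. For instance
  ∂EF = F − E.
The 7×21 boundary matrix has rank 6 and Smith normal form diag(1,1,1,1,1,1).

∂_2: C_2 → C_1 maps a triangle to the signed sum of its edges. For instance
  ∂ABD = BD − AD + AB,
  ∂DEJ = EJ − DJ + DE.
The 21×14 boundary matrix has rank 13 and Smith normal form diag(1,1,1,1,1,1,1,1,1,1,1,1,1).

Reading off H_k = ker ∂_k / im ∂_{k+1}:

  H_0: rank C_0 − rank ∂_1 = 7 − 6 = 1, and the invariant factors of ∂_1 are all 1, so H_0 = Z.
  H_1: rank ker ∂_1 − rank ∂_2 = (21 − 6) − 13 = 2, and the invariant factors of ∂_2 are all 1, so H_1 = Z^2.
  H_2: rank ker ∂_2 − rank ∂_3 = (14 − 13) − 0 = 1, and there is no ∂_3, so H_2 = Z.

As a check, the Euler characteristic is 7 − 21 + 14 = 0, which agrees with 1 − 2 + 1 = 0.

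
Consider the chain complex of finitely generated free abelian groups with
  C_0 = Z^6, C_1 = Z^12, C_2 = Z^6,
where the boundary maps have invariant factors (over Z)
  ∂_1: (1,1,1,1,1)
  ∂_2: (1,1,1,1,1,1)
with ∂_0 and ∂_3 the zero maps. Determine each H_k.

H_0 ≅ Z,  H_1 ≅ Z,  H_2 = 0.

H_0: b_0 = 6 − 0 − 5 = 1; torsion from ∂_1 factors > 1: none. So H_0 ≅ Z.
H_1: b_1 = 12 − 5 − 6 = 1; torsion from ∂_2 factors > 1: none. So H_1 ≅ Z.
H_2: b_2 = 6 − 6 − 0 = 0; torsion from ∂_3 factors > 1: none. So H_2 ≅ 0.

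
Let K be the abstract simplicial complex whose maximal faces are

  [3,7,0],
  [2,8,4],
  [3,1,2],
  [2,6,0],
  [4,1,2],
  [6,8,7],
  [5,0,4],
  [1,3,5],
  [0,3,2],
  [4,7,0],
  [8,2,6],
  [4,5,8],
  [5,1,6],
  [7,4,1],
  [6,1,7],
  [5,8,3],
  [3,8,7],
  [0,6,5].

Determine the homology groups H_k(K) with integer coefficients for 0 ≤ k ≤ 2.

H_0 ≅ Z,  H_1 ≅ Z^2,  H_2 ≅ Z.

Take the total order 0 < 1 < 2 < 3 < 4 < 5 < 6 < 7 < 8 on the vertex set. Then K (dimension 2) consists of the simplices:

  0-simplices (9): [0], [1], [2], [3], [4], [5], [6], [7], [8]
  1-simplices (27): (27 of them)
  2-simplices (18): [0,2,3], [0,2,6], [0,3,7], [0,4,5], [0,4,7], [0,5,6], [1,2,3], [1,2,4], [1,3,5], [1,4,7], [1,5,6], [1,6,7], [2,4,8], [2,6,8], [3,5,8], [3,7,8], [4,5,8], [6,7,8]

Hence C_0 ≅ Z^9, C_1 ≅ Z^27, C_2 ≅ Z^18.

∂_1: C_1 → C_0 maps an edge to its endpoints' difference, ∂[p,q] = q − p. For instance
  ∂[1,7] = [7] − [1].
This gives a 9×27 integer matrix of rank 8; reducing to Smith normal form yields diagonal entries (1,1,1,1,1,1,1,1).

∂_2: C_2 → C_1 sends each 2-simplex [p,q,r] to [q,r] − [p,r] + [p,q]. For instance
  ∂[1,2,4] = [2,4] − [1,4] + [1,2],
  ∂[0,2,6] = [2,6] − [0,6] + [0,2].
The resulting 27×18 matrix has rank 17, and its Smith normal form has invariant factors (1,1,1,1,1,1,1,1,1,1,1,1,1,1,1,1,1).

From H_k ≅ ker(∂_k) / im(∂_{k+1}) we obtain:

  H_0: rank C_0 − rank ∂_1 = 9 − 8 = 1, and the invariant factors of ∂_1 are all 1, so H_0 ≅ Z.
  H_1: rank ker ∂_1 − rank ∂_2 = (27 − 8) − 17 = 2, and the invariant factors of ∂_2 are all 1, so H_1 ≅ Z^2.
  H_2: rank ker ∂_2 − rank ∂_3 = (18 − 17) − 0 = 1, and there is no ∂_3, so H_2 ≅ Z.

(K is a triangulation of the torus T^2.)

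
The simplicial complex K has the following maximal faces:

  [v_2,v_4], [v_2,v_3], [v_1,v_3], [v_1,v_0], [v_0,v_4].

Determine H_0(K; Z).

H_0 ≅ Z.

K has 5 vertices, 5 edges.
rank ∂_0 = 0, rank ∂_1 = 4 ⇒ b_0 = 5 − 0 − 4 = 1; all invariant factors of ∂_1 are 1 so no torsion. So H_0 = Z.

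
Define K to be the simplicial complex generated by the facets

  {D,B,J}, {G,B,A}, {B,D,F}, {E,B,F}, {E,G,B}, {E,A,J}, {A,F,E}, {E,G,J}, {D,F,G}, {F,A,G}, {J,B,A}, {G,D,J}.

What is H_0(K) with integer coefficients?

Fix the vertex order A < B < D < E < F < G < J and write every simplex with vertices in increasing order. Then dim K = 2 and the simplices of K are:

  0-simplices (7): A, B, D, E, F, G, J
  1-simplices (18): AB, AE, AF, AG, AJ, BD, BE, BF, BG, BJ, DF, DG, DJ, EF, EG, EJ, FG, GJ
  2-simplices (12): ABG, ABJ, AEF, AEJ, AFG, BDF, BDJ, BEF, BEG, DFG, DGJ, EGJ

so the chain groups are C_0 ≅ Z^7, C_1 ≅ Z^18, C_2 ≅ Z^12.

∂_1: C_1 → C_0 is given by ∂[p,q] = [q] − [p].
This gives a 7×18 integer matrix of rank 6; reducing to Smith normal form yields diagonal entries (1,1,1,1,1,1).

∂_2: C_2 → C_1 sends each 2-simplex [p,q,r] to [q,r] − [p,r] + [p,q]. For instance
  ∂BDJ = DJ − BJ + BD,
  ∂BDF = DF − BF + BD.
The 18×12 boundary matrix has rank 12 and Smith normal form diag(1,1,1,1,1,1,1,1,1,1,1,2).

Now H_k = ker ∂_k / im ∂_{k+1}, so:

  H_0: rank C_0 − rank ∂_1 = 7 − 6 = 1, and the invariant factors of ∂_1 are all 1, so H_0 ≅ Z.

(K is a triangulation of the real projective plane RP^2.)

H_0 = Z.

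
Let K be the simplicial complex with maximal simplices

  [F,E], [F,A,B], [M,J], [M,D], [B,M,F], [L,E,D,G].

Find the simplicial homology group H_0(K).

H_0 = Z.

K has 9 vertices, 14 edges, 6 triangles, 1 3-simplex.
rank ∂_0 = 0, rank ∂_1 = 8 ⇒ b_0 = 9 − 0 − 8 = 1; all invariant factors of ∂_1 are 1 so no torsion. So H_0 ≅ Z.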